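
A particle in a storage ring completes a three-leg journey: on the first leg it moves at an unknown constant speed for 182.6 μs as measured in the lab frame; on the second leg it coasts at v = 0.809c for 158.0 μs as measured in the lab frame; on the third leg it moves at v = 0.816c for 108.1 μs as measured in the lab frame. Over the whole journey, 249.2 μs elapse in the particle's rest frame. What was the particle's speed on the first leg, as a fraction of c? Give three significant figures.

β = 0.858

Leg 1: speed unknown; τ_1 = 182.6/γ_1.
Leg 2: γ = 1/√(1 − 0.809²) = 1/√0.3455 = 1.701; τ_2 = 158.0/1.701 = 92.87 μs.
Leg 3: γ = 1/√(1 − 0.816²) = 1/√0.3341 = 1.730; τ_3 = 108.1/1.730 = 62.49 μs.
Total proper time: τ_1 + 92.87 + 62.49 = 249.2, so τ_1 = 249.2 − 155.4 = 93.84 μs.
γ_1 = 182.6/93.84 = 1.946; β = √(1 − 1/γ²) = √0.7359.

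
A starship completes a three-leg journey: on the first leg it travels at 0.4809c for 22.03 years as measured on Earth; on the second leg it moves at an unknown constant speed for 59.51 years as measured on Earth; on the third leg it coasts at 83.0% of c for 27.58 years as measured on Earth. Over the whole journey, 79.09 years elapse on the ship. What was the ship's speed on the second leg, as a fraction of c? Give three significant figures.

Leg 1: γ = 1/√(1 − 0.4809²) = 1/√0.7687 = 1.141; τ_1 = 22.03/1.141 = 19.32 years.
Leg 2: speed unknown; τ_2 = 59.51/γ_2.
Leg 3: β = 0.830; γ = 1/√(1 − 0.830²) = 1/√0.3111 = 1.793; τ_3 = 27.58/1.793 = 15.38 years.
Total proper time: 19.32 + τ_2 + 15.38 = 79.09, so τ_2 = 79.09 − 34.70 = 44.39 years.
γ_2 = 59.51/44.39 = 1.341; β = √(1 − 1/γ²) = √0.4436.

β = 0.666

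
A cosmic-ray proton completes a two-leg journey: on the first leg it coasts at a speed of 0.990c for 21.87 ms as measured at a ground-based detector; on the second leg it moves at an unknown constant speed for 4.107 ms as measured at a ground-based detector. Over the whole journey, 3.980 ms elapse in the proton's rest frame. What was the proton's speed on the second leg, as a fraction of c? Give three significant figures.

Leg 1: γ = 1/√(1 − 0.990²) = 1/√0.01990 = 7.089; τ_1 = 21.87/7.089 = 3.085 ms.
Leg 2: speed unknown; τ_2 = 4.107/γ_2.
Total proper time: 3.085 + τ_2 = 3.980, so τ_2 = 3.980 − 3.085 = 0.8949 ms.
γ_2 = 4.107/0.8949 = 4.590; β = √(1 − 1/γ²) = √0.9525.

β = 0.976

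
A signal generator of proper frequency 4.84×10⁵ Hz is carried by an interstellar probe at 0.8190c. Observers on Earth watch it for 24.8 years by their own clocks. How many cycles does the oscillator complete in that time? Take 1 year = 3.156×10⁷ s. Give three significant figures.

γ = 1/√(1 − 0.8190²) = 1/√0.3292 = 1.743
During 24.8 years of lab time, the oscillator's proper time advances by τ = Δt/γ = 24.8/1.743 = 14.23 years = 4.491×10⁸ s.
N = f × τ = 4.84×10⁵ × 4.491×10⁸ = 2.174×10¹⁴.

N = 2.17×10¹⁴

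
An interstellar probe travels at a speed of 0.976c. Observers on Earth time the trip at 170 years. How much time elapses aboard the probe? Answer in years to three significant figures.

τ = 37.0 years

γ = 1/√(1 − 0.976²) = 1/√0.04742 = 4.592
The interval measured on Earth is the dilated one; the clock aboard the probe measures the proper time τ = Δt/γ = 170/4.592 years.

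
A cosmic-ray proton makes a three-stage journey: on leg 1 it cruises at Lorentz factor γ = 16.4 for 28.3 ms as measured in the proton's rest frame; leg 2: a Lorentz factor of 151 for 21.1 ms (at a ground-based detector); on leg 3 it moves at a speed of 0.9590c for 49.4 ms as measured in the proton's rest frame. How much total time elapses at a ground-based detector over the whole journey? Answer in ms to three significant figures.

Leg 1: γ = 16.4; Δt_1 = 16.40 × 28.3 = 464.1 ms.
Leg 2: 21.1 ms is already measured at a ground-based detector.
Leg 3: γ = 1/√(1 − 0.9590²) = 1/√0.08032 = 3.529; Δt_3 = 3.529 × 49.4 = 174.3 ms.
Total: 464.1 + 21.10 + 174.3 ms.

Δt = 660 ms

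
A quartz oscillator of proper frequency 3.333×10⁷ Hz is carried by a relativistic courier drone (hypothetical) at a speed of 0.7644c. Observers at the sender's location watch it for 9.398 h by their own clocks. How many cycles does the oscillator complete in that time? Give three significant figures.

N = 7.27×10¹¹

γ = 1/√(1 − 0.7644²) = 1/√0.4157 = 1.551
During 9.398 h of lab time, the oscillator's proper time advances by τ = Δt/γ = 9.398/1.551 = 6.059 h = 2.181×10⁴ s.
N = f × τ = 3.333×10⁷ × 2.181×10⁴ = 7.270×10¹¹.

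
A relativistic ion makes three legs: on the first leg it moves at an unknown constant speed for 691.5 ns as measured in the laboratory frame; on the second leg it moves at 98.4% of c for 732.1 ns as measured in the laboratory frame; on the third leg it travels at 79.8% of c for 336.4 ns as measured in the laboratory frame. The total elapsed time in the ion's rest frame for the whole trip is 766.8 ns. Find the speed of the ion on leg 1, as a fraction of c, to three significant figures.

Leg 1: speed unknown; τ_1 = 691.5/γ_1.
Leg 2: β = 0.984; γ = 1/√(1 − 0.984²) = 1/√0.03174 = 5.613; τ_2 = 732.1/5.613 = 130.4 ns.
Leg 3: β = 0.798; γ = 1/√(1 − 0.798²) = 1/√0.3632 = 1.659; τ_3 = 336.4/1.659 = 202.7 ns.
Total proper time: τ_1 + 130.4 + 202.7 = 766.8, so τ_1 = 766.8 − 333.2 = 433.6 ns.
γ_1 = 691.5/433.6 = 1.595; β = √(1 − 1/γ²) = √0.6068.

β = 0.779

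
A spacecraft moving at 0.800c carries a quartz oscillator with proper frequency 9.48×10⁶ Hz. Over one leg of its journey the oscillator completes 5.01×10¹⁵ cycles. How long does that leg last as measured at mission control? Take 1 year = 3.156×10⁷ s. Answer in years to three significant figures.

γ = 1/√(1 − 0.800²) = 5/3 ≈ 1.667
Proper time for N cycles: τ = N/f = 5.01×10¹⁵/(9.48×10⁶) = 5.285×10⁸ s = 16.75 years.
Lab-frame duration Δt = γτ = 1.667 × 16.75 = 27.91 years.

Δt = 27.9 years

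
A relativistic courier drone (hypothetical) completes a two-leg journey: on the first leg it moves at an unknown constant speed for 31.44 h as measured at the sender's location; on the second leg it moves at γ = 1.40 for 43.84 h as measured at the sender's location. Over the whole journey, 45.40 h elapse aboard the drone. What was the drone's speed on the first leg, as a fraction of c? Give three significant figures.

Leg 1: speed unknown; τ_1 = 31.44/γ_1.
Leg 2: γ = 1.40; τ_2 = 43.84/1.400 = 31.31 h.
Total proper time: τ_1 + 31.31 = 45.40, so τ_1 = 45.40 − 31.31 = 14.09 h.
γ_1 = 31.44/14.09 = 2.232; β = √(1 − 1/γ²) = √0.7993.

β = 0.894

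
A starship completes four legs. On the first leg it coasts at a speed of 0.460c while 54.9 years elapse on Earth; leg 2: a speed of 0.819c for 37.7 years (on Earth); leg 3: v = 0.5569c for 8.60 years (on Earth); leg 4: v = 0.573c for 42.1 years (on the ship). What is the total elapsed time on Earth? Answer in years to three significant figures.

Leg 1: 54.9 years is already measured on Earth.
Leg 2: 37.7 years is already measured on Earth.
Leg 3: 8.60 years is already measured on Earth.
Leg 4: γ = 1/√(1 − 0.573²) = 1/√0.6717 = 1.220; Δt_4 = 1.220 × 42.1 = 51.37 years.
Total: 54.90 + 37.70 + 8.600 + 51.37 years.

Δt = 153 years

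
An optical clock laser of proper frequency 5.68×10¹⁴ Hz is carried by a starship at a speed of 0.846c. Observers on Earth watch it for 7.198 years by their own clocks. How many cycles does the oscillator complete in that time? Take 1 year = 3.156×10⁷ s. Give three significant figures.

γ = 1/√(1 − 0.846²) = 1/√0.2843 = 1.876
During 7.198 years of lab time, the oscillator's proper time advances by τ = Δt/γ = 7.198/1.876 = 3.838 years = 1.211×10⁸ s.
N = f × τ = 5.68×10¹⁴ × 1.211×10⁸ = 6.880×10²².

N = 6.88×10²²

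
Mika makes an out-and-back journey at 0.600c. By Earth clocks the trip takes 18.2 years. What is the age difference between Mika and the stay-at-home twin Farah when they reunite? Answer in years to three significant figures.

Δt − τ = 3.64 years

γ = 1/√(1 − 0.600²) = 5/4 = 1.250
Mika's elapsed proper time: τ = 18.2/1.250 = 14.56 years.
Age gap = Δt − τ = 18.2 − 14.56 years.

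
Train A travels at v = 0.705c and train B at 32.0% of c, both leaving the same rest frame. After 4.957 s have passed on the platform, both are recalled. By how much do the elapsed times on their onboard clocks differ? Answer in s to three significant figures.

A: γ = 1/√(1 − 0.705²) = 1/√0.5030 = 1.410; τ_A = 4.957/1.410 = 3.516 s.
B: β = 0.320; γ = 1/√(1 − 0.320²) = 1/√0.8976 = 1.056; τ_B = 4.957/1.056 = 4.696 s.

|τ_A − τ_B| = 1.18 s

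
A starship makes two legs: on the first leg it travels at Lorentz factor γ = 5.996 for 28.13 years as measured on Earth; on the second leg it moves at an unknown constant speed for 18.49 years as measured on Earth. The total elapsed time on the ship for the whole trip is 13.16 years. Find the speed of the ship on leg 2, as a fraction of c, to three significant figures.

β = 0.889

Leg 1: γ = 5.996; τ_1 = 28.13/5.996 = 4.691 years.
Leg 2: speed unknown; τ_2 = 18.49/γ_2.
Total proper time: 4.691 + τ_2 = 13.16, so τ_2 = 13.16 − 4.691 = 8.469 years.
γ_2 = 18.49/8.469 = 2.183; β = √(1 − 1/γ²) = √0.7902.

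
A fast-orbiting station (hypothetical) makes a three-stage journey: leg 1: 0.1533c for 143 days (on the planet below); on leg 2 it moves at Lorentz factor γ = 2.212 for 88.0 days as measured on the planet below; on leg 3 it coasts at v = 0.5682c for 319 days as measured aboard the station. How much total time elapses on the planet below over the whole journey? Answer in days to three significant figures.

Leg 1: 143 days is already measured on the planet below.
Leg 2: 88.0 days is already measured on the planet below.
Leg 3: γ = 1/√(1 − 0.5682²) = 1/√0.6771 = 1.215; Δt_3 = 1.215 × 319 = 387.7 days.
Total: 143.0 + 88.00 + 387.7 days.

Δt = 619 days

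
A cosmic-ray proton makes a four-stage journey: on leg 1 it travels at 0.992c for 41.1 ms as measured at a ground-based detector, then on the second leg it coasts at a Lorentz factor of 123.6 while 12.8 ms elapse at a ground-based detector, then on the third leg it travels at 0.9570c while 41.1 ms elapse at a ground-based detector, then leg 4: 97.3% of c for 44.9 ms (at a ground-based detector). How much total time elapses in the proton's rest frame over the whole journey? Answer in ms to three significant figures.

τ = 27.6 ms

Leg 1: γ = 1/√(1 − 0.992²) = 1/√0.01594 = 7.922; τ_1 = 41.1/7.922 = 5.188 ms.
Leg 2: γ = 123.6; τ_2 = 12.8/123.6 = 0.1036 ms.
Leg 3: γ = 1/√(1 − 0.9570²) = 1/√0.08415 = 3.447; τ_3 = 41.1/3.447 = 11.92 ms.
Leg 4: β = 0.973; γ = 1/√(1 − 0.973²) = 1/√0.05327 = 4.333; τ_4 = 44.9/4.333 = 10.36 ms.
Total: 5.188 + 0.1036 + 11.92 + 10.36 ms.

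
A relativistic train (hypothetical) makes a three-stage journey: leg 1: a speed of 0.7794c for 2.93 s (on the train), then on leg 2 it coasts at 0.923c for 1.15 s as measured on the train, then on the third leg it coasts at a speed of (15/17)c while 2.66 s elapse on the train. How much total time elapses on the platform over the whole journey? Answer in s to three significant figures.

Leg 1: γ = 1/√(1 − 0.7794²) = 1/√0.3925 = 1.596; Δt_1 = 1.596 × 2.93 = 4.677 s.
Leg 2: γ = 1/√(1 − 0.923²) = 1/√0.1481 = 2.599; Δt_2 = 2.599 × 1.15 = 2.989 s.
Leg 3: γ = 1/√(1 − (15/17)²) = 17/8 = 2.125; Δt_3 = 2.125 × 2.66 = 5.652 s.
Total: 4.677 + 2.989 + 5.652 s.

Δt = 13.3 s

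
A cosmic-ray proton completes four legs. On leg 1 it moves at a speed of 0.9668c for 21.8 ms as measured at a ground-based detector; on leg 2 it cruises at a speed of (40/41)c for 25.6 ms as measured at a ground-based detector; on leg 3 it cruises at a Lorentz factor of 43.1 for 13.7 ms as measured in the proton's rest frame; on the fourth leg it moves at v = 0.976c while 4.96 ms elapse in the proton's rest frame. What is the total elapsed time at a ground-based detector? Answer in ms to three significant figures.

Leg 1: 21.8 ms is already measured at a ground-based detector.
Leg 2: 25.6 ms is already measured at a ground-based detector.
Leg 3: γ = 43.1; Δt_3 = 43.10 × 13.7 = 590.5 ms.
Leg 4: γ = 1/√(1 − 0.976²) = 1/√0.04742 = 4.592; Δt_4 = 4.592 × 4.96 = 22.78 ms.
Total: 21.80 + 25.60 + 590.5 + 22.78 ms.

Δt = 661 ms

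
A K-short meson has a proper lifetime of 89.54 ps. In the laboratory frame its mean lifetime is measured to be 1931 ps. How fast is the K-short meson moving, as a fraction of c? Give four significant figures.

v = 0.9989c

γ = Δt/τ₀ = 1931/89.54 = 21.57
β = √(1 − 1/γ²) = √(1 − 0.002150) = √0.9978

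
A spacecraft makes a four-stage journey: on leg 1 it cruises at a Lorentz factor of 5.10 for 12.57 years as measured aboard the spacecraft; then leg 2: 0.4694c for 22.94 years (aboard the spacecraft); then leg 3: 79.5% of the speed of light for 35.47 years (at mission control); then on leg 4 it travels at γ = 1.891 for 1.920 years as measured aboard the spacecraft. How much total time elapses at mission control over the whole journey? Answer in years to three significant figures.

Δt = 129 years

Leg 1: γ = 5.10; Δt_1 = 5.100 × 12.57 = 64.11 years.
Leg 2: γ = 1/√(1 − 0.4694²) = 1/√0.7797 = 1.133; Δt_2 = 1.133 × 22.94 = 25.98 years.
Leg 3: 35.47 years is already measured at mission control.
Leg 4: γ = 1.891; Δt_4 = 1.891 × 1.920 = 3.631 years.
Total: 64.11 + 25.98 + 35.47 + 3.631 years.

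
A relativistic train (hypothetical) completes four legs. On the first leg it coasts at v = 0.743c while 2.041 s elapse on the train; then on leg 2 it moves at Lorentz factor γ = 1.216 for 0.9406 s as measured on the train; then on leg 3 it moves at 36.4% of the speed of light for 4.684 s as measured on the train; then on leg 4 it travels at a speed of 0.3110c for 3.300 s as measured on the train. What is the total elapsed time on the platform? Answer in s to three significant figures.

Leg 1: γ = 1/√(1 − 0.743²) = 1/√0.4480 = 1.494; Δt_1 = 1.494 × 2.041 = 3.049 s.
Leg 2: γ = 1.216; Δt_2 = 1.216 × 0.9406 = 1.144 s.
Leg 3: β = 0.364; γ = 1/√(1 − 0.364²) = 1/√0.8675 = 1.074; Δt_3 = 1.074 × 4.684 = 5.029 s.
Leg 4: γ = 1/√(1 − 0.3110²) = 1/√0.9033 = 1.052; Δt_4 = 1.052 × 3.300 = 3.472 s.
Total: 3.049 + 1.144 + 5.029 + 3.472 s.

Δt = 12.7 s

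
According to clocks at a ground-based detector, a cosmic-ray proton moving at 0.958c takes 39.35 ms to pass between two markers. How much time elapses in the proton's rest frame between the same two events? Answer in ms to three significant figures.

γ = 1/√(1 − 0.958²) = 1/√0.08224 = 3.487
The interval measured at a ground-based detector is the dilated one; the clock in the proton's rest frame measures the proper time τ = Δt/γ = 39.35/3.487 ms.

τ = 11.3 ms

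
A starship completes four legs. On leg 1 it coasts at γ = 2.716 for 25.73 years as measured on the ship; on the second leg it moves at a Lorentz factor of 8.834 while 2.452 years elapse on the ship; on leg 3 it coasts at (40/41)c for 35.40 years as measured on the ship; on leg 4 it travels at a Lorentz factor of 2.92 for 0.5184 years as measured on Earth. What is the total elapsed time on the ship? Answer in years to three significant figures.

τ = 63.8 years

Leg 1: 25.73 years is already measured on the ship.
Leg 2: 2.452 years is already measured on the ship.
Leg 3: 35.40 years is already measured on the ship.
Leg 4: γ = 2.92; τ_4 = 0.5184/2.920 = 0.1775 years.
Total: 25.73 + 2.452 + 35.40 + 0.1775 years.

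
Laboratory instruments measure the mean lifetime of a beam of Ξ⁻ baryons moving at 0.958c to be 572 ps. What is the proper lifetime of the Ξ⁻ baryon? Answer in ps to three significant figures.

γ = 1/√(1 − 0.958²) = 1/√0.08224 = 3.487
The lab-frame lifetime is the dilated interval; the proper lifetime is τ₀ = Δt/γ = 572/3.487 ps.

τ₀ = 164 ps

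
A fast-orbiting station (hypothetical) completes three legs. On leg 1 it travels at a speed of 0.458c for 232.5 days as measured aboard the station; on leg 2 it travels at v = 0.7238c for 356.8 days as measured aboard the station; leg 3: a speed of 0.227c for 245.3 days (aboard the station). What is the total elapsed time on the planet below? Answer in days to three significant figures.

Leg 1: γ = 1/√(1 − 0.458²) = 1/√0.7902 = 1.125; Δt_1 = 1.125 × 232.5 = 261.5 days.
Leg 2: γ = 1/√(1 − 0.7238²) = 1/√0.4761 = 1.449; Δt_2 = 1.449 × 356.8 = 517.1 days.
Leg 3: γ = 1/√(1 − 0.227²) = 1/√0.9485 = 1.027; Δt_3 = 1.027 × 245.3 = 251.9 days.
Total: 261.5 + 517.1 + 251.9 days.

Δt = 1030 days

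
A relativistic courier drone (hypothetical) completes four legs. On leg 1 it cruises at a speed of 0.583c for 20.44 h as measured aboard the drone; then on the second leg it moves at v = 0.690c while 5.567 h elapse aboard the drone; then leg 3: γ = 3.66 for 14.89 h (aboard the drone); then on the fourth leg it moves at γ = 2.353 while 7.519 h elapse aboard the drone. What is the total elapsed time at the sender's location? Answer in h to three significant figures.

Δt = 105 h

Leg 1: γ = 1/√(1 − 0.583²) = 1/√0.6601 = 1.231; Δt_1 = 1.231 × 20.44 = 25.16 h.
Leg 2: γ = 1/√(1 − 0.690²) = 1/√0.5239 = 1.382; Δt_2 = 1.382 × 5.567 = 7.691 h.
Leg 3: γ = 3.66; Δt_3 = 3.660 × 14.89 = 54.50 h.
Leg 4: γ = 2.353; Δt_4 = 2.353 × 7.519 = 17.69 h.
Total: 25.16 + 7.691 + 54.50 + 17.69 h.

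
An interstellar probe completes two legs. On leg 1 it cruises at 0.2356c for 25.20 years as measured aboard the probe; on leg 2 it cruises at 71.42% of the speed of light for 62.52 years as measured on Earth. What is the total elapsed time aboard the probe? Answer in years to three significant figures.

τ = 69.0 years

Leg 1: 25.20 years is already measured aboard the probe.
Leg 2: β = 0.7142; γ = 1/√(1 − 0.7142²) = 1/√0.4899 = 1.429; τ_2 = 62.52/1.429 = 43.76 years.
Total: 25.20 + 43.76 years.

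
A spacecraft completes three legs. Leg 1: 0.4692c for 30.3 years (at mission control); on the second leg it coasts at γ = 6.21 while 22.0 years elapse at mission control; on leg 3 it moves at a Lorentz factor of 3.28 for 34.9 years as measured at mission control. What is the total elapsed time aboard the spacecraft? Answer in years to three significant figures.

Leg 1: γ = 1/√(1 − 0.4692²) = 1/√0.7799 = 1.132; τ_1 = 30.3/1.132 = 26.76 years.
Leg 2: γ = 6.21; τ_2 = 22.0/6.210 = 3.543 years.
Leg 3: γ = 3.28; τ_3 = 34.9/3.280 = 10.64 years.
Total: 26.76 + 3.543 + 10.64 years.

τ = 40.9 years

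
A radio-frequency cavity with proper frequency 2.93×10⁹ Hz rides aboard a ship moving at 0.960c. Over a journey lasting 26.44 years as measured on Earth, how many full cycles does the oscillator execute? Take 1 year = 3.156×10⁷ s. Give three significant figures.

γ = 1/√(1 − 0.960²) = 25/7 ≈ 3.571
The oscillator's own cycle count is N = f × τ where τ is the proper time on the ship. τ = Δt/γ = 26.44/3.571 = 7.403 years = 2.336×10⁸ s.
N = 2.93×10⁹ × 2.336×10⁸ = 6.846×10¹⁷.

N = 6.85×10¹⁷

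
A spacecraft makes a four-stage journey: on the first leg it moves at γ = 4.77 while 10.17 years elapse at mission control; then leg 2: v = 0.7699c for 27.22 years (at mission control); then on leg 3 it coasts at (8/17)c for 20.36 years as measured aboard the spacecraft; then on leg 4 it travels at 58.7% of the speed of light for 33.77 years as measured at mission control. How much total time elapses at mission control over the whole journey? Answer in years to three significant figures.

Leg 1: 10.17 years is already measured at mission control.
Leg 2: 27.22 years is already measured at mission control.
Leg 3: γ = 1/√(1 − (8/17)²) = 17/15 ≈ 1.133; Δt_3 = 1.133 × 20.36 = 23.07 years.
Leg 4: 33.77 years is already measured at mission control.
Total: 10.17 + 27.22 + 23.07 + 33.77 years.

Δt = 94.2 years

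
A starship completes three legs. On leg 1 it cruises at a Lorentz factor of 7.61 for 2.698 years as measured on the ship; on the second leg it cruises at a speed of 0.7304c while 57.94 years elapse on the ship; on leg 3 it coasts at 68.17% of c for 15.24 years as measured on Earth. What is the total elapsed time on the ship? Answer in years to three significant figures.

τ = 71.8 years

Leg 1: 2.698 years is already measured on the ship.
Leg 2: 57.94 years is already measured on the ship.
Leg 3: β = 0.6817; γ = 1/√(1 − 0.6817²) = 1/√0.5353 = 1.367; τ_3 = 15.24/1.367 = 11.15 years.
Total: 2.698 + 57.94 + 11.15 years.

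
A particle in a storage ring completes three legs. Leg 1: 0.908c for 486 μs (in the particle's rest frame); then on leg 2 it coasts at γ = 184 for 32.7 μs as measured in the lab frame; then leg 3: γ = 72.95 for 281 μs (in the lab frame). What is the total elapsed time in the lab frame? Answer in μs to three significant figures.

Leg 1: γ = 1/√(1 − 0.908²) = 1/√0.1755 = 2.387; Δt_1 = 2.387 × 486 = 1160 μs.
Leg 2: 32.7 μs is already measured in the lab frame.
Leg 3: 281 μs is already measured in the lab frame.
Total: 1160 + 32.70 + 281.0 μs.

Δt = 1470 μs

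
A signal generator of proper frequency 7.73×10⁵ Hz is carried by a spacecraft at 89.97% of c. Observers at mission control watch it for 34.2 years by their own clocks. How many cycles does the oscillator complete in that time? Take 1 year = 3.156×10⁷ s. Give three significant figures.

β = 0.8997; γ = 1/√(1 − 0.8997²) = 1/√0.1905 = 2.291
During 34.2 years of lab time, the oscillator's proper time advances by τ = Δt/γ = 34.2/2.291 = 14.93 years = 4.711×10⁸ s.
N = f × τ = 7.73×10⁵ × 4.711×10⁸ = 3.642×10¹⁴.

N = 3.64×10¹⁴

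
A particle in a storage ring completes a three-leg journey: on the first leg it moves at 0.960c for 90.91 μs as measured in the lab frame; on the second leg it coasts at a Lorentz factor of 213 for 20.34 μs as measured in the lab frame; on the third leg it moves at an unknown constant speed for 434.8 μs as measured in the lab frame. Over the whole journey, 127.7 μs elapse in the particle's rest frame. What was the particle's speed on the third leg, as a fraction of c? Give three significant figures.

Leg 1: γ = 1/√(1 − 0.960²) = 25/7 ≈ 3.571; τ_1 = 90.91/3.571 = 25.45 μs.
Leg 2: γ = 213; τ_2 = 20.34/213.0 = 0.09549 μs.
Leg 3: speed unknown; τ_3 = 434.8/γ_3.
Total proper time: 25.45 + 0.09549 + τ_3 = 127.7, so τ_3 = 127.7 − 25.55 = 102.1 μs.
γ_3 = 434.8/102.1 = 4.256; β = √(1 − 1/γ²) = √0.9448.

β = 0.972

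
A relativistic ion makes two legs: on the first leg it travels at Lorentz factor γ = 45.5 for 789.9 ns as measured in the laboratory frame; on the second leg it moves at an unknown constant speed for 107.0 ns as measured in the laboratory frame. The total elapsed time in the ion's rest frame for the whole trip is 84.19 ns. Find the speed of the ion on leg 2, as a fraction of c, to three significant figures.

β = 0.781

Leg 1: γ = 45.5; τ_1 = 789.9/45.50 = 17.36 ns.
Leg 2: speed unknown; τ_2 = 107.0/γ_2.
Total proper time: 17.36 + τ_2 = 84.19, so τ_2 = 84.19 − 17.36 = 66.83 ns.
γ_2 = 107.0/66.83 = 1.601; β = √(1 − 1/γ²) = √0.6099.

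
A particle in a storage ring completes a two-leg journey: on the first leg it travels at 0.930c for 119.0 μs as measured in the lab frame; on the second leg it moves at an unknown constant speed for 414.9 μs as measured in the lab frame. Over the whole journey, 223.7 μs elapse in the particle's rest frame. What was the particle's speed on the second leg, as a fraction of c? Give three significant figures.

Leg 1: γ = 1/√(1 − 0.930²) = 1/√0.1351 = 2.721; τ_1 = 119.0/2.721 = 43.74 μs.
Leg 2: speed unknown; τ_2 = 414.9/γ_2.
Total proper time: 43.74 + τ_2 = 223.7, so τ_2 = 223.7 − 43.74 = 180.0 μs.
γ_2 = 414.9/180.0 = 2.306; β = √(1 − 1/γ²) = √0.8119.

β = 0.901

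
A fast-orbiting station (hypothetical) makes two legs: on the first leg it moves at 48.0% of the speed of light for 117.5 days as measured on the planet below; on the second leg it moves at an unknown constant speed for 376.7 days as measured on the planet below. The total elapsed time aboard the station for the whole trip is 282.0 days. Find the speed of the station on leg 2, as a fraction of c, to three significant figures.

β = 0.880

Leg 1: β = 0.480; γ = 1/√(1 − 0.480²) = 1/√0.7696 = 1.140; τ_1 = 117.5/1.140 = 103.1 days.
Leg 2: speed unknown; τ_2 = 376.7/γ_2.
Total proper time: 103.1 + τ_2 = 282.0, so τ_2 = 282.0 − 103.1 = 178.9 days.
γ_2 = 376.7/178.9 = 2.105; β = √(1 − 1/γ²) = √0.7744.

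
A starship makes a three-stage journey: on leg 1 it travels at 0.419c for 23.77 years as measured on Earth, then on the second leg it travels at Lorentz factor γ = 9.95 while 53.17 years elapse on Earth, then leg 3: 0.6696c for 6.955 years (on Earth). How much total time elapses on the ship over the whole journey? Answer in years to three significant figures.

Leg 1: γ = 1/√(1 − 0.419²) = 1/√0.8244 = 1.101; τ_1 = 23.77/1.101 = 21.58 years.
Leg 2: γ = 9.95; τ_2 = 53.17/9.950 = 5.344 years.
Leg 3: γ = 1/√(1 − 0.6696²) = 1/√0.5516 = 1.346; τ_3 = 6.955/1.346 = 5.166 years.
Total: 21.58 + 5.344 + 5.166 years.

τ = 32.1 years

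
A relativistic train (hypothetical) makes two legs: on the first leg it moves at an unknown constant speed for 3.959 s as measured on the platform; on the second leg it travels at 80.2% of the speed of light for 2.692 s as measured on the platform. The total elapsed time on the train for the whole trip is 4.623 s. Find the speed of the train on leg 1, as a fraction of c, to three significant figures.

Leg 1: speed unknown; τ_1 = 3.959/γ_1.
Leg 2: β = 0.802; γ = 1/√(1 − 0.802²) = 1/√0.3568 = 1.674; τ_2 = 2.692/1.674 = 1.608 s.
Total proper time: τ_1 + 1.608 = 4.623, so τ_1 = 4.623 − 1.608 = 3.015 s.
γ_1 = 3.959/3.015 = 1.313; β = √(1 − 1/γ²) = √0.4200.

β = 0.648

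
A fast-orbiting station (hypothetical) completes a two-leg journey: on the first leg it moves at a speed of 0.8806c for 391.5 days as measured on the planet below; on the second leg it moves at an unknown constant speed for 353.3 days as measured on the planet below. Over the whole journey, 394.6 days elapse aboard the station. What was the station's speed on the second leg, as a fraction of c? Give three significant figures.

β = 0.806

Leg 1: γ = 1/√(1 − 0.8806²) = 1/√0.2245 = 2.110; τ_1 = 391.5/2.110 = 185.5 days.
Leg 2: speed unknown; τ_2 = 353.3/γ_2.
Total proper time: 185.5 + τ_2 = 394.6, so τ_2 = 394.6 − 185.5 = 209.1 days.
γ_2 = 353.3/209.1 = 1.690; β = √(1 − 1/γ²) = √0.6498.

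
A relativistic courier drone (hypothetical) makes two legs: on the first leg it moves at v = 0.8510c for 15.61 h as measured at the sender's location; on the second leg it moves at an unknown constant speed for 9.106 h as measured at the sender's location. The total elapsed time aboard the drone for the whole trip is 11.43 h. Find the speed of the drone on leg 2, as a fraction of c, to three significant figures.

Leg 1: γ = 1/√(1 − 0.8510²) = 1/√0.2758 = 1.904; τ_1 = 15.61/1.904 = 8.198 h.
Leg 2: speed unknown; τ_2 = 9.106/γ_2.
Total proper time: 8.198 + τ_2 = 11.43, so τ_2 = 11.43 − 8.198 = 3.232 h.
γ_2 = 9.106/3.232 = 2.817; β = √(1 − 1/γ²) = √0.8740.

β = 0.935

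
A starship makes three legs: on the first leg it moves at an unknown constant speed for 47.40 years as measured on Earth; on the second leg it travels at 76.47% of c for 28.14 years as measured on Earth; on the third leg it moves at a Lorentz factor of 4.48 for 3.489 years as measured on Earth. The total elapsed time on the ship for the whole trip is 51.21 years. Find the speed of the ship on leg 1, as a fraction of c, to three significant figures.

Leg 1: speed unknown; τ_1 = 47.40/γ_1.
Leg 2: β = 0.7647; γ = 1/√(1 − 0.7647²) = 1/√0.4152 = 1.552; τ_2 = 28.14/1.552 = 18.13 years.
Leg 3: γ = 4.48; τ_3 = 3.489/4.480 = 0.7788 years.
Total proper time: τ_1 + 18.13 + 0.7788 = 51.21, so τ_1 = 51.21 − 18.91 = 32.30 years.
γ_1 = 47.40/32.30 = 1.468; β = √(1 − 1/γ²) = √0.5357.

β = 0.732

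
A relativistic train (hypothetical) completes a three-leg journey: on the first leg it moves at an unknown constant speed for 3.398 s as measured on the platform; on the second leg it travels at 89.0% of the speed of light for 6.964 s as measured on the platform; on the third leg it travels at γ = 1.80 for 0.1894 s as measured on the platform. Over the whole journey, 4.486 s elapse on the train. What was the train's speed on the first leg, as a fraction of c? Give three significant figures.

β = 0.935

Leg 1: speed unknown; τ_1 = 3.398/γ_1.
Leg 2: β = 0.890; γ = 1/√(1 − 0.890²) = 1/√0.2079 = 2.193; τ_2 = 6.964/2.193 = 3.175 s.
Leg 3: γ = 1.80; τ_3 = 0.1894/1.800 = 0.1052 s.
Total proper time: τ_1 + 3.175 + 0.1052 = 4.486, so τ_1 = 4.486 − 3.281 = 1.205 s.
γ_1 = 3.398/1.205 = 2.819; β = √(1 − 1/γ²) = √0.8741.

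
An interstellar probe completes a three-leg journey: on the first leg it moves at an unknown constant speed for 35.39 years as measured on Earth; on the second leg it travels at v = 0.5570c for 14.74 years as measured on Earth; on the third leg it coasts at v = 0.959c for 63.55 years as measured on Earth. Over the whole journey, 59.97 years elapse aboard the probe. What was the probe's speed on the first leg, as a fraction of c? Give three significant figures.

β = 0.543

Leg 1: speed unknown; τ_1 = 35.39/γ_1.
Leg 2: γ = 1/√(1 − 0.5570²) = 1/√0.6898 = 1.204; τ_2 = 14.74/1.204 = 12.24 years.
Leg 3: γ = 1/√(1 − 0.959²) = 1/√0.08032 = 3.529; τ_3 = 63.55/3.529 = 18.01 years.
Total proper time: τ_1 + 12.24 + 18.01 = 59.97, so τ_1 = 59.97 − 30.25 = 29.72 years.
γ_1 = 35.39/29.72 = 1.191; β = √(1 − 1/γ²) = √0.2949.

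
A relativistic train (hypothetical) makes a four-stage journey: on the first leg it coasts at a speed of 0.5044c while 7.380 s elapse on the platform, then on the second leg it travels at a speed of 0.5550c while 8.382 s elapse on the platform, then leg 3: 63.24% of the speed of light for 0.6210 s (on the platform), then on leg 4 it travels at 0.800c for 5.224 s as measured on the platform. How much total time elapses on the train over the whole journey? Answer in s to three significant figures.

Leg 1: γ = 1/√(1 − 0.5044²) = 1/√0.7456 = 1.158; τ_1 = 7.380/1.158 = 6.372 s.
Leg 2: γ = 1/√(1 − 0.5550²) = 1/√0.6920 = 1.202; τ_2 = 8.382/1.202 = 6.973 s.
Leg 3: β = 0.6324; γ = 1/√(1 − 0.6324²) = 1/√0.6001 = 1.291; τ_3 = 0.6210/1.291 = 0.4811 s.
Leg 4: γ = 1/√(1 − 0.800²) = 5/3 ≈ 1.667; τ_4 = 5.224/1.667 = 3.134 s.
Total: 6.372 + 6.973 + 0.4811 + 3.134 s.

τ = 17.0 s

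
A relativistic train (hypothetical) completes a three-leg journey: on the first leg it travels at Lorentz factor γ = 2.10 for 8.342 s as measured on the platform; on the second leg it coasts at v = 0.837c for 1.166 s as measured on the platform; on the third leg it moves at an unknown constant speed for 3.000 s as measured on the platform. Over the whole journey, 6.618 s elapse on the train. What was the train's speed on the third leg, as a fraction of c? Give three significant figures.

Leg 1: γ = 2.10; τ_1 = 8.342/2.100 = 3.972 s.
Leg 2: γ = 1/√(1 − 0.837²) = 1/√0.2994 = 1.827; τ_2 = 1.166/1.827 = 0.6380 s.
Leg 3: speed unknown; τ_3 = 3.000/γ_3.
Total proper time: 3.972 + 0.6380 + τ_3 = 6.618, so τ_3 = 6.618 − 4.610 = 2.008 s.
γ_3 = 3.000/2.008 = 1.494; β = √(1 − 1/γ²) = √0.5522.

β = 0.743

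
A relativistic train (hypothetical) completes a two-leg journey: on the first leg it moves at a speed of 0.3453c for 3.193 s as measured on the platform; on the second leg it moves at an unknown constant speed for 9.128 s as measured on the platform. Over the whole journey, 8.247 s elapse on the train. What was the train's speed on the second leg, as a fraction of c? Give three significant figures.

β = 0.818

Leg 1: γ = 1/√(1 − 0.3453²) = 1/√0.8808 = 1.066; τ_1 = 3.193/1.066 = 2.997 s.
Leg 2: speed unknown; τ_2 = 9.128/γ_2.
Total proper time: 2.997 + τ_2 = 8.247, so τ_2 = 8.247 − 2.997 = 5.250 s.
γ_2 = 9.128/5.250 = 1.739; β = √(1 − 1/γ²) = √0.6691.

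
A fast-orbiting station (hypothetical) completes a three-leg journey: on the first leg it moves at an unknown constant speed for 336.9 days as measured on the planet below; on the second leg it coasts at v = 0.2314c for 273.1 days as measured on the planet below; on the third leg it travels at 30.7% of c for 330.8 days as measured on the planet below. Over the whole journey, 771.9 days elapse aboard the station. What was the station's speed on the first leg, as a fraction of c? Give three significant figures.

Leg 1: speed unknown; τ_1 = 336.9/γ_1.
Leg 2: γ = 1/√(1 − 0.2314²) = 1/√0.9465 = 1.028; τ_2 = 273.1/1.028 = 265.7 days.
Leg 3: β = 0.307; γ = 1/√(1 − 0.307²) = 1/√0.9058 = 1.051; τ_3 = 330.8/1.051 = 314.8 days.
Total proper time: τ_1 + 265.7 + 314.8 = 771.9, so τ_1 = 771.9 − 580.5 = 191.4 days.
γ_1 = 336.9/191.4 = 1.760; β = √(1 − 1/γ²) = √0.6773.

β = 0.823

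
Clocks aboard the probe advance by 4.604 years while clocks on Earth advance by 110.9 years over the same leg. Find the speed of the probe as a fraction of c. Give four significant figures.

β = 0.9991

The proper time is measured aboard the probe (both events occur at the probe's location); Δt is measured on Earth. γ = Δt/τ = 110.9/4.604 = 24.09.
β = √(1 − 1/γ²) = √(1 − 0.001723) = √0.9983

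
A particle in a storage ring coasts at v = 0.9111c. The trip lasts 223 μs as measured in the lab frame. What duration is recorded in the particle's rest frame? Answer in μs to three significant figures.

γ = 1/√(1 − 0.9111²) = 1/√0.1699 = 2.426
The interval measured in the lab frame is the dilated one; the clock in the particle's rest frame measures the proper time τ = Δt/γ = 223/2.426 μs.

τ = 91.9 μs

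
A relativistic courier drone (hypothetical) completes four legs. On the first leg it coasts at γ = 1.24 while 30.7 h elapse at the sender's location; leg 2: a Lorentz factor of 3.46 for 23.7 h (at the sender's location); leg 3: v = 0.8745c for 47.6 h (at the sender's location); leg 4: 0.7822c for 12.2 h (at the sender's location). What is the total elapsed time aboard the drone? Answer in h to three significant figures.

τ = 62.3 h

Leg 1: γ = 1.24; τ_1 = 30.7/1.240 = 24.76 h.
Leg 2: γ = 3.46; τ_2 = 23.7/3.460 = 6.850 h.
Leg 3: γ = 1/√(1 − 0.8745²) = 1/√0.2352 = 2.062; τ_3 = 47.6/2.062 = 23.09 h.
Leg 4: γ = 1/√(1 − 0.7822²) = 1/√0.3882 = 1.605; τ_4 = 12.2/1.605 = 7.601 h.
Total: 24.76 + 6.850 + 23.09 + 7.601 h.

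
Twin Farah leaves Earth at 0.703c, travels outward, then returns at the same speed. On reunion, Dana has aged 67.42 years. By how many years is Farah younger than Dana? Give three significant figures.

γ = 1/√(1 − 0.703²) = 1/√0.5058 = 1.406
Farah's elapsed proper time: τ = 67.42/1.406 = 47.95 years.
Age gap = Δt − τ = 67.42 − 47.95 years.

Δt − τ = 19.5 years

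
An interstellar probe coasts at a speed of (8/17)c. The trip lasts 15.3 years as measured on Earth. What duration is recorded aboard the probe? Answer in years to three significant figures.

τ = 13.5 years

γ = 1/√(1 − (8/17)²) = 17/15 ≈ 1.133
The interval measured on Earth is the dilated one; the clock aboard the probe measures the proper time τ = Δt/γ = 15.3/1.133 years.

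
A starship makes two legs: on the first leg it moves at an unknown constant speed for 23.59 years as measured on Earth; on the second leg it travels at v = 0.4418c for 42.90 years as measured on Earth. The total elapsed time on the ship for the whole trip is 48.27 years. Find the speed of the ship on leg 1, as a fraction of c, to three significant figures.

Leg 1: speed unknown; τ_1 = 23.59/γ_1.
Leg 2: γ = 1/√(1 − 0.4418²) = 1/√0.8048 = 1.115; τ_2 = 42.90/1.115 = 38.49 years.
Total proper time: τ_1 + 38.49 = 48.27, so τ_1 = 48.27 − 38.49 = 9.784 years.
γ_1 = 23.59/9.784 = 2.411; β = √(1 − 1/γ²) = √0.8280.

β = 0.910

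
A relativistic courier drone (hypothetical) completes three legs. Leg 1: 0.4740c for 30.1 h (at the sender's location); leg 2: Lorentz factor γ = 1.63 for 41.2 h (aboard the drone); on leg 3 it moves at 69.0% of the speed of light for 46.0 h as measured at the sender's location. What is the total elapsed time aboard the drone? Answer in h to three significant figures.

Leg 1: γ = 1/√(1 − 0.4740²) = 1/√0.7753 = 1.136; τ_1 = 30.1/1.136 = 26.50 h.
Leg 2: 41.2 h is already measured aboard the drone.
Leg 3: β = 0.690; γ = 1/√(1 − 0.690²) = 1/√0.5239 = 1.382; τ_3 = 46.0/1.382 = 33.30 h.
Total: 26.50 + 41.20 + 33.30 h.

τ = 101 h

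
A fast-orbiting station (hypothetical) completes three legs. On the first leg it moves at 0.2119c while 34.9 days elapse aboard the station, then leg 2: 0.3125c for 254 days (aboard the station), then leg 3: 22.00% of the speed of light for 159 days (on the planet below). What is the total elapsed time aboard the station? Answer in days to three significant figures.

τ = 444 days

Leg 1: 34.9 days is already measured aboard the station.
Leg 2: 254 days is already measured aboard the station.
Leg 3: β = 0.2200; γ = 1/√(1 − 0.2200²) = 1/√0.9516 = 1.025; τ_3 = 159/1.025 = 155.1 days.
Total: 34.90 + 254.0 + 155.1 days.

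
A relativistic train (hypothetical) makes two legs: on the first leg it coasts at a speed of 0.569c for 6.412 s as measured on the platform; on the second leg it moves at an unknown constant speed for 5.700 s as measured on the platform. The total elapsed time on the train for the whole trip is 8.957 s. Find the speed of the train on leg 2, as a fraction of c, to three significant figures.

Leg 1: γ = 1/√(1 − 0.569²) = 1/√0.6762 = 1.216; τ_1 = 6.412/1.216 = 5.273 s.
Leg 2: speed unknown; τ_2 = 5.700/γ_2.
Total proper time: 5.273 + τ_2 = 8.957, so τ_2 = 8.957 − 5.273 = 3.684 s.
γ_2 = 5.700/3.684 = 1.547; β = √(1 − 1/γ²) = √0.5822.

β = 0.763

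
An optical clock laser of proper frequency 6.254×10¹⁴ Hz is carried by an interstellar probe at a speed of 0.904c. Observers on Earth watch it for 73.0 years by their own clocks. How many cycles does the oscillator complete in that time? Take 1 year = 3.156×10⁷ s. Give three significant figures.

N = 6.16×10²³

γ = 1/√(1 − 0.904²) = 1/√0.1828 = 2.339
During 73.0 years of lab time, the oscillator's proper time advances by τ = Δt/γ = 73.0/2.339 = 31.21 years = 9.850×10⁸ s.
N = f × τ = 6.254×10¹⁴ × 9.850×10⁸ = 6.160×10²³.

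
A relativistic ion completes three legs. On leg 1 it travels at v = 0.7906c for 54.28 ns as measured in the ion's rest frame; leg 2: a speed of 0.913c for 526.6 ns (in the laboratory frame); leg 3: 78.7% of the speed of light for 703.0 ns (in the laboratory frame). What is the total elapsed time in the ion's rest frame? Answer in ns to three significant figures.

Leg 1: 54.28 ns is already measured in the ion's rest frame.
Leg 2: γ = 1/√(1 − 0.913²) = 1/√0.1664 = 2.451; τ_2 = 526.6/2.451 = 214.8 ns.
Leg 3: β = 0.787; γ = 1/√(1 − 0.787²) = 1/√0.3806 = 1.621; τ_3 = 703.0/1.621 = 433.7 ns.
Total: 54.28 + 214.8 + 433.7 ns.

τ = 703 ns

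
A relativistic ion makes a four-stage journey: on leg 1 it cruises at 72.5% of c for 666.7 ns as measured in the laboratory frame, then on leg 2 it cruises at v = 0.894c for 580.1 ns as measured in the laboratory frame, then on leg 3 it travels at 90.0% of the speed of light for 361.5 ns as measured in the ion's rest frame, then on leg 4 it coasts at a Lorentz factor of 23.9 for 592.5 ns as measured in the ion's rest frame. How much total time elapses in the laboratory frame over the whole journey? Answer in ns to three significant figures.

Δt = 1.62×10⁴ ns

Leg 1: 666.7 ns is already measured in the laboratory frame.
Leg 2: 580.1 ns is already measured in the laboratory frame.
Leg 3: β = 0.900; γ = 1/√(1 − 0.900²) = 1/√0.1900 = 2.294; Δt_3 = 2.294 × 361.5 = 829.3 ns.
Leg 4: γ = 23.9; Δt_4 = 23.90 × 592.5 = 1.416×10⁴ ns.
Total: 666.7 + 580.1 + 829.3 + 1.416×10⁴ ns.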